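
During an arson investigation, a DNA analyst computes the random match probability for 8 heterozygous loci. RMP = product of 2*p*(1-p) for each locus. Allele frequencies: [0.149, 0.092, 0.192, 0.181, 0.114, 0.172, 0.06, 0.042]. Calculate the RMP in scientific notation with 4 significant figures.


Computing RMP for 8 loci:
Locus 1: 2 * 0.149 * 0.851 = 0.253598
Locus 2: 2 * 0.092 * 0.908 = 0.167072
Locus 3: 2 * 0.192 * 0.808 = 0.310272
Locus 4: 2 * 0.181 * 0.819 = 0.296478
Locus 5: 2 * 0.114 * 0.886 = 0.202008
Locus 6: 2 * 0.172 * 0.828 = 0.284832
Locus 7: 2 * 0.06 * 0.94 = 0.1128
Locus 8: 2 * 0.042 * 0.958 = 0.080472
RMP = 2.036e-06

2.036e-06


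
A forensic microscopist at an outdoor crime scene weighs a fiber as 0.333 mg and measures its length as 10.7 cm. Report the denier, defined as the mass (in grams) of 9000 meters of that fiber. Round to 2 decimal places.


Denier calculation:
Mass in grams = 0.333 mg / 1000 = 0.000333 g
Length in meters = 10.7 cm / 100 = 0.107 m
Linear density = mass / length = 0.000333 / 0.107 = 0.00311215 g/m
Denier = (g/m) * 9000 = 0.00311215 * 9000 = 28.01

28.01


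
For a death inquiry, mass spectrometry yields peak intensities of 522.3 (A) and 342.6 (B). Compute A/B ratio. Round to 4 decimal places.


Spectral peak ratio:
Peak A = 522.3 counts
Peak B = 342.6 counts
Ratio = 522.3 / 342.6 = 1.5245

1.5245


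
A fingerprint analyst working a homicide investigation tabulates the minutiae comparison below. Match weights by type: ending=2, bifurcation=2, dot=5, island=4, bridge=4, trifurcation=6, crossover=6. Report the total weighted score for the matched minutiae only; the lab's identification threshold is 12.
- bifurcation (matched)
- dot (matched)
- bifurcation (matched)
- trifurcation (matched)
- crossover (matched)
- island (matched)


Weighted minutiae match score:
  bifurcation: matched, +2 (running total 2)
  dot: matched, +5 (running total 7)
  bifurcation: matched, +2 (running total 9)
  trifurcation: matched, +6 (running total 15)
  crossover: matched, +6 (running total 21)
  island: matched, +4 (running total 25)
Total score = 25
Threshold = 12; verdict = identification

25


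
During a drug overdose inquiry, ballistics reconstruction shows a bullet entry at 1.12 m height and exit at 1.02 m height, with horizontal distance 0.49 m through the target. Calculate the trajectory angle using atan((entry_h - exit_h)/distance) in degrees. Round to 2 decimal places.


Bullet trajectory angle:
Height difference = 1.12 - 1.02 = 0.1 m
angle = atan(0.1 / 0.49)
angle = atan(0.204082)
angle = 11.53 degrees

11.53


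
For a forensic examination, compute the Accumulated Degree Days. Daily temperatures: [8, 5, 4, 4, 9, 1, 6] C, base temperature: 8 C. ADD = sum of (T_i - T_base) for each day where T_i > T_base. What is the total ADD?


Computing ADD day by day:
Day 1: max(0, 8 - 8) = 0
Day 2: max(0, 5 - 8) = 0
Day 3: max(0, 4 - 8) = 0
Day 4: max(0, 4 - 8) = 0
Day 5: max(0, 9 - 8) = 1
Day 6: max(0, 1 - 8) = 0
Day 7: max(0, 6 - 8) = 0
Total ADD = 1

1


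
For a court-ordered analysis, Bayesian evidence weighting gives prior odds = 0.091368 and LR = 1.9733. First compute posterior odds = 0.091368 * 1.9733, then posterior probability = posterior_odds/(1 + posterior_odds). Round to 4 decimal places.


Bayesian evidence evaluation:
Posterior odds = prior_odds * LR = 0.091368 * 1.9733 = 0.1802965
Posterior probability = posterior_odds / (1 + posterior_odds)
= 0.1802965 / (1 + 0.1802965)
= 0.1802965 / 1.1802965
= 0.1528

0.1528


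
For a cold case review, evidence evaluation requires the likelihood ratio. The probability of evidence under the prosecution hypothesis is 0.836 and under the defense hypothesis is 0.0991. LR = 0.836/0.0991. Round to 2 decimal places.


Likelihood ratio calculation:
LR = P(E|Hp) / P(E|Hd)
LR = 0.836 / 0.0991
LR = 8.44

8.44


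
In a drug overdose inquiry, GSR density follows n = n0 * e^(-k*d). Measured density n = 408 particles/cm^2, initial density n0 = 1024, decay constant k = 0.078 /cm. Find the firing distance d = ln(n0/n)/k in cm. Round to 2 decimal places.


GSR distance calculation:
n0/n = 1024 / 408 = 2.509804
ln(n0/n) = 0.920205
d = 0.920205 / 0.078 = 11.80 cm

11.80


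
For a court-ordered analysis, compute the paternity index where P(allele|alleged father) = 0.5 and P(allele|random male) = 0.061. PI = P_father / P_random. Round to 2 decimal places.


Paternity Index calculation:
PI = P(allele|father) / P(allele|random)
PI = 0.5 / 0.061
PI = 8.20

8.20


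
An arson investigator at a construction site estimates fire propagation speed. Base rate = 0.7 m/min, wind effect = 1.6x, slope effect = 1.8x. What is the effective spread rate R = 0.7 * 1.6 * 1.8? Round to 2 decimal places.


Fire spread rate calculation:
R = R0 * wind_factor * slope_factor
= 0.7 * 1.6 * 1.8
= 1.12 * 1.8
= 2.02 m/min

2.02


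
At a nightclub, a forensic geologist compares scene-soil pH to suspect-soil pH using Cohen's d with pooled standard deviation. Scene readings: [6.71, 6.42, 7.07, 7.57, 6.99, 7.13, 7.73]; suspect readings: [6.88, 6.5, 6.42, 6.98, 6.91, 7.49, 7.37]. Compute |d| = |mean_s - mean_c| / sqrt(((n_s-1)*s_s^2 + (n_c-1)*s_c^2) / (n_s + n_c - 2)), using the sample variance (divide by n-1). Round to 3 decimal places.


Pooled-variance Cohen's d for soil pH comparison:
Scene mean = 49.62 / 7 = 7.088571
Suspect mean = 48.55 / 7 = 6.935714
Scene sample variance s_s^2 = 0.207548
Suspect sample variance s_c^2 = 0.159562
Pooled variance = ((n_s-1)*s_s^2 + (n_c-1)*s_c^2) / (n_s + n_c - 2) = 0.183555
Pooled SD = sqrt(0.183555) = 0.428433
Mean difference = 0.152857
|d| = |0.152857| / 0.428433 = 0.357

0.357


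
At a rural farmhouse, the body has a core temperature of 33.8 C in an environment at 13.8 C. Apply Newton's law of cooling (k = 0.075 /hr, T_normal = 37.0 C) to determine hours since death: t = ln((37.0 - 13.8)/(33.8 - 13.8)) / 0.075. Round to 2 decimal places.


Using Newton's law of cooling:
t = ln((T_normal - T_ambient) / (T_body - T_ambient)) / k
T_normal - T_ambient = 23.2
T_body - T_ambient = 20.0
Ratio = 1.16
ln(ratio) = 0.14842
t = 0.14842 / 0.075 = 1.98 hours

1.98


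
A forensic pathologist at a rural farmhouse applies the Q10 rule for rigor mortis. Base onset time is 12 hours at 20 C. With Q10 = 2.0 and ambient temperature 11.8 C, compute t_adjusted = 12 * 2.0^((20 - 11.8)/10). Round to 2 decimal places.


Rigor mortis time adjustment:
Exponent = (T_ref - T_actual) / 10 = (20 - 11.8) / 10 = 0.82
Q10 factor = 2.0^0.82 = 1.76541
t_adjusted = 12 * 1.76541 = 21.18 hours

21.18


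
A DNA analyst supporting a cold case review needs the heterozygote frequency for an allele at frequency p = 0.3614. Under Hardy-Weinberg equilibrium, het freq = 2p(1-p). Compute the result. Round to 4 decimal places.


Hardy-Weinberg heterozygote frequency:
q = 1 - p = 1 - 0.3614 = 0.6386
2pq = 2 * 0.3614 * 0.6386 = 0.4616

0.4616


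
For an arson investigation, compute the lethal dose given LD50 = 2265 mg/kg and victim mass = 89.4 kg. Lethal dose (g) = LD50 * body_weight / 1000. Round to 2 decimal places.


Lethal dose calculation:
Lethal dose = LD50 * body_weight / 1000
= 2265 * 89.4 / 1000
= 202491 / 1000
= 202.49 g

202.49


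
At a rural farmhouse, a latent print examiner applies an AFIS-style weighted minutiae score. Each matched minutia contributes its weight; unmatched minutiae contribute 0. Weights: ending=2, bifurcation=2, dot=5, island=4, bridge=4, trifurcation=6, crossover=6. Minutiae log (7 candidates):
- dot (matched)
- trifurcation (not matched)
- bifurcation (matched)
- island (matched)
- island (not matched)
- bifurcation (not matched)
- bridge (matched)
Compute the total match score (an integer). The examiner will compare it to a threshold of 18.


Weighted minutiae match score:
  dot: matched, +5 (running total 5)
  trifurcation: not matched, +0
  bifurcation: matched, +2 (running total 7)
  island: matched, +4 (running total 11)
  island: not matched, +0
  bifurcation: not matched, +0
  bridge: matched, +4 (running total 15)
Total score = 15
Threshold = 18; verdict = inconclusive

15


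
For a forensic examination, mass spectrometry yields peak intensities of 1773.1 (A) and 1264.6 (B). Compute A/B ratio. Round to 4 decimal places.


Spectral peak ratio:
Peak A = 1773.1 counts
Peak B = 1264.6 counts
Ratio = 1773.1 / 1264.6 = 1.4021

1.4021


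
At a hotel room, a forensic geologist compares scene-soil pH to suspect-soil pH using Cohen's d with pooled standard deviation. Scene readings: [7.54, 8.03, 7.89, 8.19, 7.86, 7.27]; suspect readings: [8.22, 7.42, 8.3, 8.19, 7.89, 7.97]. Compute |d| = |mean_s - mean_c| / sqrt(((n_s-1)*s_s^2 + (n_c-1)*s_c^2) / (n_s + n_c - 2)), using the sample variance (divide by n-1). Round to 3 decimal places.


Pooled-variance Cohen's d for soil pH comparison:
Scene mean = 46.78 / 6 = 7.796667
Suspect mean = 47.99 / 6 = 7.998333
Scene sample variance s_s^2 = 0.113027
Suspect sample variance s_c^2 = 0.104777
Pooled variance = ((n_s-1)*s_s^2 + (n_c-1)*s_c^2) / (n_s + n_c - 2) = 0.108902
Pooled SD = sqrt(0.108902) = 0.330003
Mean difference = -0.201667
|d| = |-0.201667| / 0.330003 = 0.611

0.611


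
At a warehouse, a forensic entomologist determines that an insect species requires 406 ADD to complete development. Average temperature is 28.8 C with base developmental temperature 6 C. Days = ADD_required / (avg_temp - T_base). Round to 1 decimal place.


Insect development time:
Effective temperature = avg_temp - T_base = 28.8 - 6 = 22.8 C
Days = ADD / effective_temp = 406 / 22.8 = 17.8 days

17.8


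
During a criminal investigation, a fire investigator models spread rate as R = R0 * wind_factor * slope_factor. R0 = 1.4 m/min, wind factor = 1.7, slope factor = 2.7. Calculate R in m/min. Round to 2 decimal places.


Fire spread rate calculation:
R = R0 * wind_factor * slope_factor
= 1.4 * 1.7 * 2.7
= 2.38 * 2.7
= 6.43 m/min

6.43


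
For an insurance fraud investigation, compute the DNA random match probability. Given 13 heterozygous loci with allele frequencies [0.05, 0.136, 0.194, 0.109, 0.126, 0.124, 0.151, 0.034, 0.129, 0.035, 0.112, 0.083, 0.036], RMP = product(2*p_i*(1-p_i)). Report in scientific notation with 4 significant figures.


Computing RMP for 13 loci:
Locus 1: 2 * 0.05 * 0.95 = 0.095
Locus 2: 2 * 0.136 * 0.864 = 0.235008
Locus 3: 2 * 0.194 * 0.806 = 0.312728
Locus 4: 2 * 0.109 * 0.891 = 0.194238
Locus 5: 2 * 0.126 * 0.874 = 0.220248
Locus 6: 2 * 0.124 * 0.876 = 0.217248
Locus 7: 2 * 0.151 * 0.849 = 0.256398
Locus 8: 2 * 0.034 * 0.966 = 0.065688
Locus 9: 2 * 0.129 * 0.871 = 0.224718
Locus 10: 2 * 0.035 * 0.965 = 0.06755
Locus 11: 2 * 0.112 * 0.888 = 0.198912
Locus 12: 2 * 0.083 * 0.917 = 0.152222
Locus 13: 2 * 0.036 * 0.964 = 0.069408
RMP = 3.486e-11

3.486e-11


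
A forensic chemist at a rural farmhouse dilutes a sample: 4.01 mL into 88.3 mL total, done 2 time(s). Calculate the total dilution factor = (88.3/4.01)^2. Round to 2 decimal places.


Dilution factor calculation:
Single dilution = V_total / V_sample = 88.3 / 4.01 ≈ 22.01995
Number of dilutions = 2
Total DF = (88.3 / 4.01)^2 (full precision, rounded at the end) = 484.88

484.88


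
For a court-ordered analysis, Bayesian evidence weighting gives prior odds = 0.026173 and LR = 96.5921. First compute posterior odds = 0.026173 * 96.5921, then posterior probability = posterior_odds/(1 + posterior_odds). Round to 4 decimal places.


Bayesian evidence evaluation:
Posterior odds = prior_odds * LR = 0.026173 * 96.5921 = 2.528105
Posterior probability = posterior_odds / (1 + posterior_odds)
= 2.528105 / (1 + 2.528105)
= 2.528105 / 3.528105
= 0.7166

0.7166


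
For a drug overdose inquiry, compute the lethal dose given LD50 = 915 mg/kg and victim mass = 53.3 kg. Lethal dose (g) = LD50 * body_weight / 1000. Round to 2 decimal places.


Lethal dose calculation:
Lethal dose = LD50 * body_weight / 1000
= 915 * 53.3 / 1000
= 48769.5 / 1000
= 48.77 g

48.77


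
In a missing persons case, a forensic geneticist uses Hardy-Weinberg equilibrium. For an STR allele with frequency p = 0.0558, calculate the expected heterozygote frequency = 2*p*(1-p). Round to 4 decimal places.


Hardy-Weinberg heterozygote frequency:
q = 1 - p = 1 - 0.0558 = 0.9442
2pq = 2 * 0.0558 * 0.9442 = 0.1054

0.1054


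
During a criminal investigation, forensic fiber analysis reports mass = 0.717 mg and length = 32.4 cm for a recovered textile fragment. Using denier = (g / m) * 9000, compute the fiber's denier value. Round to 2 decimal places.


Denier calculation:
Mass in grams = 0.717 mg / 1000 = 0.000717 g
Length in meters = 32.4 cm / 100 = 0.324 m
Linear density = mass / length = 0.000717 / 0.324 = 0.00221296 g/m
Denier = (g/m) * 9000 = 0.00221296 * 9000 = 19.92

19.92


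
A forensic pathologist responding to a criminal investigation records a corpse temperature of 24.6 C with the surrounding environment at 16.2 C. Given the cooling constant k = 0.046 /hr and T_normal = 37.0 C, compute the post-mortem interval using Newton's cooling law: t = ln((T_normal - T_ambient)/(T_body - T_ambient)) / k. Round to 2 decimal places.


Using Newton's law of cooling:
t = ln((T_normal - T_ambient) / (T_body - T_ambient)) / k
T_normal - T_ambient = 20.8
T_body - T_ambient = 8.4
Ratio = 2.47619
ln(ratio) = 0.906721
t = 0.906721 / 0.046 = 19.71 hours

19.71


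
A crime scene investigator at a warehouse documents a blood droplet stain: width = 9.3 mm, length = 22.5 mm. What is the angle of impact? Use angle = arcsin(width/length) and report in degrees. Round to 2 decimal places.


Blood spatter impact angle calculation:
width / length = 9.3 / 22.5 = 0.413333
angle = arcsin(0.413333)
angle = 24.41 degrees

24.41


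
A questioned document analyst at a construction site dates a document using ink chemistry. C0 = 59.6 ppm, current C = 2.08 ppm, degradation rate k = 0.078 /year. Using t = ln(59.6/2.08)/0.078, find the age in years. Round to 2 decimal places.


Document age estimation:
C0/C = 59.6 / 2.08 = 28.653846
ln(C0/C) = 3.355288
t = 3.355288 / 0.078 = 43.02 years

43.02


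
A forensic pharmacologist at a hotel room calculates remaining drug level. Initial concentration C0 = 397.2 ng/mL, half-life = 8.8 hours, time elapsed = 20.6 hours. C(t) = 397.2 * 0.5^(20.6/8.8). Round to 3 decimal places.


Drug concentration decay:
Number of half-lives = t / t_half = 20.6 / 8.8 = 2.340909
Decay factor = 0.5^2.340909 = 0.19738592
C(t) = 397.2 * 0.19738592 = 78.402 ng/mL

78.402


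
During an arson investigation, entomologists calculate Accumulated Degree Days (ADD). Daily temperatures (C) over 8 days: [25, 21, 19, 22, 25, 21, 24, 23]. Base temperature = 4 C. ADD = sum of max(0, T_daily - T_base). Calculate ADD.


Computing ADD day by day:
Day 1: max(0, 25 - 4) = 21
Day 2: max(0, 21 - 4) = 17
Day 3: max(0, 19 - 4) = 15
Day 4: max(0, 22 - 4) = 18
Day 5: max(0, 25 - 4) = 21
Day 6: max(0, 21 - 4) = 17
Day 7: max(0, 24 - 4) = 20
Day 8: max(0, 23 - 4) = 19
Total ADD = 148

148


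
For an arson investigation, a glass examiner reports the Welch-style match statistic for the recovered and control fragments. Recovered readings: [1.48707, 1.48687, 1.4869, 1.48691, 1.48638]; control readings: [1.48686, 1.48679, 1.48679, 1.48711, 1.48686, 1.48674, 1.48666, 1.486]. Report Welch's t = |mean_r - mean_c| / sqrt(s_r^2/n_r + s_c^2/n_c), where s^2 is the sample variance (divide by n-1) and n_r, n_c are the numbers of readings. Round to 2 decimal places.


Welch's t-criterion for glass RI comparison:
Recovered mean = sum / n_r = 7.43413 / 5 = 1.486826
Control mean = sum / n_c = 11.89381 / 8 = 1.4867263
Recovered sample variance s_r^2 = 6.823e-08
Control sample variance s_c^2 = 1.03313e-07
Welch SE (unpooled) = sqrt(s_r^2/n_r + s_c^2/n_c) = sqrt(1.3646e-08 + 1.29141e-08) = sqrt(2.65601e-08) = 0.000162973
|mean_r - mean_c| = 9.975e-05
t = 9.975e-05 / 0.000162973 = 0.61

0.61


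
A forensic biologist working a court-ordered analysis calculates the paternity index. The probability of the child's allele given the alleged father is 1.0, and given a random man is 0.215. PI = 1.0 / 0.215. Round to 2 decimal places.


Paternity Index calculation:
PI = P(allele|father) / P(allele|random)
PI = 1.0 / 0.215
PI = 4.65

4.65


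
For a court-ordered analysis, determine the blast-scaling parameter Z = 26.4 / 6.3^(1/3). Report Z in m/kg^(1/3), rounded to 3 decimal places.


Scaled distance calculation:
W^(1/3) = 6.3^(1/3) = 1.846915
Z = R / W^(1/3) = 26.4 / 1.846915
Z = 14.294 m/kg^(1/3)

14.294


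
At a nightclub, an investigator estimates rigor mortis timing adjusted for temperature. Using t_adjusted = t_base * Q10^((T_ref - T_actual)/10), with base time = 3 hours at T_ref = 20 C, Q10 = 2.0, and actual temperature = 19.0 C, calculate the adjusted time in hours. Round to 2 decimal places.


Rigor mortis time adjustment:
Exponent = (T_ref - T_actual) / 10 = (20 - 19.0) / 10 = 0.1
Q10 factor = 2.0^0.1 = 1.07177
t_adjusted = 3 * 1.07177 = 3.22 hours

3.22


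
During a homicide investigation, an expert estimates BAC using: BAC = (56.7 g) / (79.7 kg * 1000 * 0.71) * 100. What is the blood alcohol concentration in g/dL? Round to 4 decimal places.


Applying the Widmark formula:
BAC = (dose_g / (body_wt * 1000 * r)) * 100
Denominator = 79.7 * 1000 * 0.71 = 56587
BAC = (56.7 / 56587) * 100
BAC = 0.1002 g/dL

0.1002


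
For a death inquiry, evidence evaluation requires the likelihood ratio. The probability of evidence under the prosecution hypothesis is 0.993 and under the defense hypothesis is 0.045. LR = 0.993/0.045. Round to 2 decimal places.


Likelihood ratio calculation:
LR = P(E|Hp) / P(E|Hd)
LR = 0.993 / 0.045
LR = 22.07

22.07


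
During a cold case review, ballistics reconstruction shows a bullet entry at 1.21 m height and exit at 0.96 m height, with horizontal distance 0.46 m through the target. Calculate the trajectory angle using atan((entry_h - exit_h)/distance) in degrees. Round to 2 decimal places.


Bullet trajectory angle:
Height difference = 1.21 - 0.96 = 0.25 m
angle = atan(0.25 / 0.46)
angle = atan(0.543478)
angle = 28.52 degrees

28.52


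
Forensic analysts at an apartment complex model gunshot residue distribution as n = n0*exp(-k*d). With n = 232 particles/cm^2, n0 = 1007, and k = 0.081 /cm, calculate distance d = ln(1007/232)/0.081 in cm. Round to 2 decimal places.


GSR distance calculation:
n0/n = 1007 / 232 = 4.340517
ln(n0/n) = 1.467993
d = 1.467993 / 0.081 = 18.12 cm

18.12


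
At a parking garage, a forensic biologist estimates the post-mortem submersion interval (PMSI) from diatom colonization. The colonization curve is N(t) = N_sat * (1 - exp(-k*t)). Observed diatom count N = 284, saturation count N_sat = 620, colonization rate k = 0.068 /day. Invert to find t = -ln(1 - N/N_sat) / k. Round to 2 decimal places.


PMSI from diatom colonization curve:
N / N_sat = 284 / 620 = 0.458065
1 - N/N_sat = 0.541935
ln(1 - N/N_sat) = -0.612609
t = -ln(1 - N/N_sat) / k = -(-0.612609) / 0.068 = 9.01 days

9.01


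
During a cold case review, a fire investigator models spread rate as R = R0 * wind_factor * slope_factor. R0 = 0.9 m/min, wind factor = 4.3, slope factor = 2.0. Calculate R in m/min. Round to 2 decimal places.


Fire spread rate calculation:
R = R0 * wind_factor * slope_factor
= 0.9 * 4.3 * 2.0
= 3.87 * 2.0
= 7.74 m/min

7.74


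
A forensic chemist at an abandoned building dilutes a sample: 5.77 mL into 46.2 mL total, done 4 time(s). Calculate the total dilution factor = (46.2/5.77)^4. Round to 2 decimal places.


Dilution factor calculation:
Single dilution = V_total / V_sample = 46.2 / 5.77 ≈ 8.006932
Number of dilutions = 4
Total DF = (46.2 / 5.77)^4 (full precision, rounded at the end) = 4110.22

4110.22


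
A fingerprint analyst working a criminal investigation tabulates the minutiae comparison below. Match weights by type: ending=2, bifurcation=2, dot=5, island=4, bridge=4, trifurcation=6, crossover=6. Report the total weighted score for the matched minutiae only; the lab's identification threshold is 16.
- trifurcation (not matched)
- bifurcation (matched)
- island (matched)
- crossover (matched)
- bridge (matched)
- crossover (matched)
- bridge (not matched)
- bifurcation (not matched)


Weighted minutiae match score:
  trifurcation: not matched, +0
  bifurcation: matched, +2 (running total 2)
  island: matched, +4 (running total 6)
  crossover: matched, +6 (running total 12)
  bridge: matched, +4 (running total 16)
  crossover: matched, +6 (running total 22)
  bridge: not matched, +0
  bifurcation: not matched, +0
Total score = 22
Threshold = 16; verdict = identification

22


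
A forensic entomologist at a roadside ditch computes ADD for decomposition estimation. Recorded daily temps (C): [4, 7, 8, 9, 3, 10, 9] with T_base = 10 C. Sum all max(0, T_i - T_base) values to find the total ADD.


Computing ADD day by day:
Day 1: max(0, 4 - 10) = 0
Day 2: max(0, 7 - 10) = 0
Day 3: max(0, 8 - 10) = 0
Day 4: max(0, 9 - 10) = 0
Day 5: max(0, 3 - 10) = 0
Day 6: max(0, 10 - 10) = 0
Day 7: max(0, 9 - 10) = 0
Total ADD = 0

0


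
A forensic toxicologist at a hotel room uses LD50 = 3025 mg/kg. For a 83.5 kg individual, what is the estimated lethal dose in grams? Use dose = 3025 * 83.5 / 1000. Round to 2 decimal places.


Lethal dose calculation:
Lethal dose = LD50 * body_weight / 1000
= 3025 * 83.5 / 1000
= 252587.5 / 1000
= 252.59 g

252.59


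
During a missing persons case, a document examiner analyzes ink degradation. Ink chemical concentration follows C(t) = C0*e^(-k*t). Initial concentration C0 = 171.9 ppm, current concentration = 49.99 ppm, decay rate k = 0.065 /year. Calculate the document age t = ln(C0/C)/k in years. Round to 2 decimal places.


Document age estimation:
C0/C = 171.9 / 49.99 = 3.438688
ln(C0/C) = 1.23509
t = 1.23509 / 0.065 = 19.00 years

19.00


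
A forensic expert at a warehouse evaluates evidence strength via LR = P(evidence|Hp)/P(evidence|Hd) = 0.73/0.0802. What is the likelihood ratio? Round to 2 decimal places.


Likelihood ratio calculation:
LR = P(E|Hp) / P(E|Hd)
LR = 0.73 / 0.0802
LR = 9.10

9.10


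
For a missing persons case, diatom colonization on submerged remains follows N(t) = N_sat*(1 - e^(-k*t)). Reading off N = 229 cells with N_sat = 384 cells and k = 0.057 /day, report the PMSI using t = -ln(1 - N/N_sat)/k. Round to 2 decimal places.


PMSI from diatom colonization curve:
N / N_sat = 229 / 384 = 0.596354
1 - N/N_sat = 0.403646
ln(1 - N/N_sat) = -0.907217
t = -ln(1 - N/N_sat) / k = -(-0.907217) / 0.057 = 15.92 days

15.92


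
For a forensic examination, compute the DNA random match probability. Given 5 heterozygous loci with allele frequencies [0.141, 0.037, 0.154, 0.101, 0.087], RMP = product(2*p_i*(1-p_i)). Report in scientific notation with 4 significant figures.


Computing RMP for 5 loci:
Locus 1: 2 * 0.141 * 0.859 = 0.242238
Locus 2: 2 * 0.037 * 0.963 = 0.071262
Locus 3: 2 * 0.154 * 0.846 = 0.260568
Locus 4: 2 * 0.101 * 0.899 = 0.181598
Locus 5: 2 * 0.087 * 0.913 = 0.158862
RMP = 1.298e-04

1.298e-04


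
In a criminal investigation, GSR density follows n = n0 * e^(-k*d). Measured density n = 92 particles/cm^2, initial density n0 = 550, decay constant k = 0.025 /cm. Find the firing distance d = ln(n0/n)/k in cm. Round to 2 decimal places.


GSR distance calculation:
n0/n = 550 / 92 = 5.978261
ln(n0/n) = 1.78813
d = 1.78813 / 0.025 = 71.53 cm

71.53


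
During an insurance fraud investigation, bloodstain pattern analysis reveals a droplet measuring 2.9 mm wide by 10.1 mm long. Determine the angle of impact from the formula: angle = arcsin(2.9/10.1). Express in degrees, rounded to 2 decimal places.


Blood spatter impact angle calculation:
width / length = 2.9 / 10.1 = 0.287129
angle = arcsin(0.287129)
angle = 16.69 degrees

16.69


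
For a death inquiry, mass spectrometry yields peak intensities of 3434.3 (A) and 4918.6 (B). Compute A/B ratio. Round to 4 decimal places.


Spectral peak ratio:
Peak A = 3434.3 counts
Peak B = 4918.6 counts
Ratio = 3434.3 / 4918.6 = 0.6982

0.6982


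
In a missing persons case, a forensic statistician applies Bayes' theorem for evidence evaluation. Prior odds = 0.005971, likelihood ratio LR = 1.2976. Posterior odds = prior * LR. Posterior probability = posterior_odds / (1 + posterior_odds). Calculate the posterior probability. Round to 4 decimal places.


Bayesian evidence evaluation:
Posterior odds = prior_odds * LR = 0.005971 * 1.2976 = 0.00774797
Posterior probability = posterior_odds / (1 + posterior_odds)
= 0.00774797 / (1 + 0.00774797)
= 0.00774797 / 1.00774797
= 0.0077

0.0077


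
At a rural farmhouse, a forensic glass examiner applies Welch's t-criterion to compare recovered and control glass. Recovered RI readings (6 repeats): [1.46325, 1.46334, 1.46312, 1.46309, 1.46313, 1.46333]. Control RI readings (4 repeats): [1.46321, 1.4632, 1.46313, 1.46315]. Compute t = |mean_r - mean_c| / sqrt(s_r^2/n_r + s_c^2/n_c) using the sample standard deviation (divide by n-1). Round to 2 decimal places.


Welch's t-criterion for glass RI comparison:
Recovered mean = sum / n_r = 8.77926 / 6 = 1.46321
Control mean = sum / n_c = 5.85269 / 4 = 1.4631725
Recovered sample variance s_r^2 = 1.236e-08
Control sample variance s_c^2 = 1.49167e-09
Welch SE (unpooled) = sqrt(s_r^2/n_r + s_c^2/n_c) = sqrt(2.06e-09 + 3.72917e-10) = sqrt(2.43292e-09) = 4.93246e-05
|mean_r - mean_c| = 3.75e-05
t = 3.75e-05 / 4.93246e-05 = 0.76

0.76


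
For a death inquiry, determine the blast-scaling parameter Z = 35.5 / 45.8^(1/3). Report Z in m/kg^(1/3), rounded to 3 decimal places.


Scaled distance calculation:
W^(1/3) = 45.8^(1/3) = 3.577848
Z = R / W^(1/3) = 35.5 / 3.577848
Z = 9.922 m/kg^(1/3)

9.922


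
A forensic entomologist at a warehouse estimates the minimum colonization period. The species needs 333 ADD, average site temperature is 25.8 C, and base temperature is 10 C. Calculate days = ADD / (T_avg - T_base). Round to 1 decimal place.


Insect development time:
Effective temperature = avg_temp - T_base = 25.8 - 10 = 15.8 C
Days = ADD / effective_temp = 333 / 15.8 = 21.1 days

21.1


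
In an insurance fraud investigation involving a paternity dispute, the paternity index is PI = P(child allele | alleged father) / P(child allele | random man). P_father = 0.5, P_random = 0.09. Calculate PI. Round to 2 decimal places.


Paternity Index calculation:
PI = P(allele|father) / P(allele|random)
PI = 0.5 / 0.09
PI = 5.56

5.56


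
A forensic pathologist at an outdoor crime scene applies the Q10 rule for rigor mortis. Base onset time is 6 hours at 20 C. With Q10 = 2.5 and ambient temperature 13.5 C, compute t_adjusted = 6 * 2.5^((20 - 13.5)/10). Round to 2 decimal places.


Rigor mortis time adjustment:
Exponent = (T_ref - T_actual) / 10 = (20 - 13.5) / 10 = 0.65
Q10 factor = 2.5^0.65 = 1.8141
t_adjusted = 6 * 1.8141 = 10.88 hours

10.88


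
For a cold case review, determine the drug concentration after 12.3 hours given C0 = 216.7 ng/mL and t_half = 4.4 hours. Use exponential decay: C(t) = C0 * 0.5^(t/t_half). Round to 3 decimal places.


Drug concentration decay:
Number of half-lives = t / t_half = 12.3 / 4.4 = 2.795455
Decay factor = 0.5^2.795455 = 0.14404036
C(t) = 216.7 * 0.14404036 = 31.214 ng/mL

31.214


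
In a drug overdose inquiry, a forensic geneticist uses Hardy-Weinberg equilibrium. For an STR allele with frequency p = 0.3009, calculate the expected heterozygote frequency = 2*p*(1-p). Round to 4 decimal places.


Hardy-Weinberg heterozygote frequency:
q = 1 - p = 1 - 0.3009 = 0.6991
2pq = 2 * 0.3009 * 0.6991 = 0.4207

0.4207


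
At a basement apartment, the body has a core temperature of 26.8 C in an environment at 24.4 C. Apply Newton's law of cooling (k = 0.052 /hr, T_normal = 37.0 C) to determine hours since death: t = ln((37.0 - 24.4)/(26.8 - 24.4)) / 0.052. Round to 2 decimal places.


Using Newton's law of cooling:
t = ln((T_normal - T_ambient) / (T_body - T_ambient)) / k
T_normal - T_ambient = 12.6
T_body - T_ambient = 2.4
Ratio = 5.25
ln(ratio) = 1.658228
t = 1.658228 / 0.052 = 31.89 hours

31.89


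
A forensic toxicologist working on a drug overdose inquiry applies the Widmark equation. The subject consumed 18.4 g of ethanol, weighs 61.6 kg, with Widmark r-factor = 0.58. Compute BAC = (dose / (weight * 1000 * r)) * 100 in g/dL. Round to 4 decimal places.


Applying the Widmark formula:
BAC = (dose_g / (body_wt * 1000 * r)) * 100
Denominator = 61.6 * 1000 * 0.58 = 35728
BAC = (18.4 / 35728) * 100
BAC = 0.0515 g/dL

0.0515


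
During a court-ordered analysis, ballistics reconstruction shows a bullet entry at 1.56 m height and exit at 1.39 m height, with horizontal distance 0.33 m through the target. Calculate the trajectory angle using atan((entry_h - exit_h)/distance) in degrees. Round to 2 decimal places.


Bullet trajectory angle:
Height difference = 1.56 - 1.39 = 0.17 m
angle = atan(0.17 / 0.33)
angle = atan(0.515152)
angle = 27.26 degrees

27.26


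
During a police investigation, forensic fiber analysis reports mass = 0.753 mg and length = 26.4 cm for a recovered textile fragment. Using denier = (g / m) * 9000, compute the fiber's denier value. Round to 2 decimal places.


Denier calculation:
Mass in grams = 0.753 mg / 1000 = 0.000753 g
Length in meters = 26.4 cm / 100 = 0.264 m
Linear density = mass / length = 0.000753 / 0.264 = 0.00285227 g/m
Denier = (g/m) * 9000 = 0.00285227 * 9000 = 25.67

25.67


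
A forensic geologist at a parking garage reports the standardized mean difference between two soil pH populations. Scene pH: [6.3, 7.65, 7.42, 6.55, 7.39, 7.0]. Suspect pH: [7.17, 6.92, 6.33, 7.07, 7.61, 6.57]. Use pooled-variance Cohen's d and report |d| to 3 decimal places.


Pooled-variance Cohen's d for soil pH comparison:
Scene mean = 42.31 / 6 = 7.051667
Suspect mean = 41.67 / 6 = 6.945
Scene sample variance s_s^2 = 0.285497
Suspect sample variance s_c^2 = 0.20559
Pooled variance = ((n_s-1)*s_s^2 + (n_c-1)*s_c^2) / (n_s + n_c - 2) = 0.245543
Pooled SD = sqrt(0.245543) = 0.495523
Mean difference = 0.106667
|d| = |0.106667| / 0.495523 = 0.215

0.215


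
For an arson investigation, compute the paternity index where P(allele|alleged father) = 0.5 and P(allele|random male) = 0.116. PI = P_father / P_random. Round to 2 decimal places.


Paternity Index calculation:
PI = P(allele|father) / P(allele|random)
PI = 0.5 / 0.116
PI = 4.31

4.31


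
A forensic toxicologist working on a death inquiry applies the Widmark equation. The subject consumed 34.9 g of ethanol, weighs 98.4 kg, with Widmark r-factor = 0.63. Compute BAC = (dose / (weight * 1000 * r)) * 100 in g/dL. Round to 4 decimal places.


Applying the Widmark formula:
BAC = (dose_g / (body_wt * 1000 * r)) * 100
Denominator = 98.4 * 1000 * 0.63 = 61992
BAC = (34.9 / 61992) * 100
BAC = 0.0563 g/dL

0.0563


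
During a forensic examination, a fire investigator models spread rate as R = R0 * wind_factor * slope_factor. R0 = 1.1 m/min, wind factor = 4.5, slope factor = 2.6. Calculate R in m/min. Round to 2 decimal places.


Fire spread rate calculation:
R = R0 * wind_factor * slope_factor
= 1.1 * 4.5 * 2.6
= 4.95 * 2.6
= 12.87 m/min

12.87


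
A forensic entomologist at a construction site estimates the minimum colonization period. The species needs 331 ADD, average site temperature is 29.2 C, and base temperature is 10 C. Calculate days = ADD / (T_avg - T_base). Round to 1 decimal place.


Insect development time:
Effective temperature = avg_temp - T_base = 29.2 - 10 = 19.2 C
Days = ADD / effective_temp = 331 / 19.2 = 17.2 days

17.2


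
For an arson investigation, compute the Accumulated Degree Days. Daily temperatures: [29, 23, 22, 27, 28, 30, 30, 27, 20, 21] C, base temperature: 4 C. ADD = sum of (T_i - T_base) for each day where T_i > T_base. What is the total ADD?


Computing ADD day by day:
Day 1: max(0, 29 - 4) = 25
Day 2: max(0, 23 - 4) = 19
Day 3: max(0, 22 - 4) = 18
Day 4: max(0, 27 - 4) = 23
Day 5: max(0, 28 - 4) = 24
Day 6: max(0, 30 - 4) = 26
Day 7: max(0, 30 - 4) = 26
Day 8: max(0, 27 - 4) = 23
Day 9: max(0, 20 - 4) = 16
Day 10: max(0, 21 - 4) = 17
Total ADD = 217

217


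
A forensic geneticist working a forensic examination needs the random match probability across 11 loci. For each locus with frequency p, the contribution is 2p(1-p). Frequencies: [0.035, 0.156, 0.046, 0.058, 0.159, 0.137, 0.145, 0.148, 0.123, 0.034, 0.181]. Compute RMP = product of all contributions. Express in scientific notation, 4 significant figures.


Computing RMP for 11 loci:
Locus 1: 2 * 0.035 * 0.965 = 0.06755
Locus 2: 2 * 0.156 * 0.844 = 0.263328
Locus 3: 2 * 0.046 * 0.954 = 0.087768
Locus 4: 2 * 0.058 * 0.942 = 0.109272
Locus 5: 2 * 0.159 * 0.841 = 0.267438
Locus 6: 2 * 0.137 * 0.863 = 0.236462
Locus 7: 2 * 0.145 * 0.855 = 0.24795
Locus 8: 2 * 0.148 * 0.852 = 0.252192
Locus 9: 2 * 0.123 * 0.877 = 0.215742
Locus 10: 2 * 0.034 * 0.966 = 0.065688
Locus 11: 2 * 0.181 * 0.819 = 0.296478
RMP = 2.834e-09

2.834e-09


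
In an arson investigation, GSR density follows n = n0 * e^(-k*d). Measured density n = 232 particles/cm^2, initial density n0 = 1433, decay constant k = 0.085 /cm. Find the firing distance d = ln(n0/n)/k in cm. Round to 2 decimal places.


GSR distance calculation:
n0/n = 1433 / 232 = 6.176724
ln(n0/n) = 1.820788
d = 1.820788 / 0.085 = 21.42 cm

21.42


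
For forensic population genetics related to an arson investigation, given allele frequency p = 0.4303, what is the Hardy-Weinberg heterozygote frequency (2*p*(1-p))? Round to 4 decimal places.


Hardy-Weinberg heterozygote frequency:
q = 1 - p = 1 - 0.4303 = 0.5697
2pq = 2 * 0.4303 * 0.5697 = 0.4903

0.4903


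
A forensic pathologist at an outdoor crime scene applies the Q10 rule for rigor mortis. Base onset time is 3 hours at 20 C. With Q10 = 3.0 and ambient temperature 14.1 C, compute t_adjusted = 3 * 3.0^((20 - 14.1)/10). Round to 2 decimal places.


Rigor mortis time adjustment:
Exponent = (T_ref - T_actual) / 10 = (20 - 14.1) / 10 = 0.59
Q10 factor = 3.0^0.59 = 1.91206
t_adjusted = 3 * 1.91206 = 5.74 hours

5.74


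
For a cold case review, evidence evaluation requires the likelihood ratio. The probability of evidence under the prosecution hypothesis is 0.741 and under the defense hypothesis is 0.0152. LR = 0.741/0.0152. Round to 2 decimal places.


Likelihood ratio calculation:
LR = P(E|Hp) / P(E|Hd)
LR = 0.741 / 0.0152
LR = 48.75

48.75


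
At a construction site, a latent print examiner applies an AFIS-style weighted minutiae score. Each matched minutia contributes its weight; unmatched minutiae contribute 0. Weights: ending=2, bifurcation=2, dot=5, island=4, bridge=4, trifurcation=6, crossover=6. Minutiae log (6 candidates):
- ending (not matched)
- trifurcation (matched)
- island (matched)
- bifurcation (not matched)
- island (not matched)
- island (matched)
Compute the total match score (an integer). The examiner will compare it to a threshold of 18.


Weighted minutiae match score:
  ending: not matched, +0
  trifurcation: matched, +6 (running total 6)
  island: matched, +4 (running total 10)
  bifurcation: not matched, +0
  island: not matched, +0
  island: matched, +4 (running total 14)
Total score = 14
Threshold = 18; verdict = inconclusive

14


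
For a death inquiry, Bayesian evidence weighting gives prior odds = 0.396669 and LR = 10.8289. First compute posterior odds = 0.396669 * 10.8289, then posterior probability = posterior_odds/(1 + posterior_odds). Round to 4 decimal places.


Bayesian evidence evaluation:
Posterior odds = prior_odds * LR = 0.396669 * 10.8289 = 4.295489
Posterior probability = posterior_odds / (1 + posterior_odds)
= 4.295489 / (1 + 4.295489)
= 4.295489 / 5.295489
= 0.8112

0.8112


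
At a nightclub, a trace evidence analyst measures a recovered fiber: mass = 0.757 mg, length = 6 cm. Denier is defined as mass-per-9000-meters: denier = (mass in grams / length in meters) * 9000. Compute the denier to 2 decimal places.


Denier calculation:
Mass in grams = 0.757 mg / 1000 = 0.000757 g
Length in meters = 6 cm / 100 = 0.06 m
Linear density = mass / length = 0.000757 / 0.06 = 0.01261667 g/m
Denier = (g/m) * 9000 = 0.01261667 * 9000 = 113.55

113.55


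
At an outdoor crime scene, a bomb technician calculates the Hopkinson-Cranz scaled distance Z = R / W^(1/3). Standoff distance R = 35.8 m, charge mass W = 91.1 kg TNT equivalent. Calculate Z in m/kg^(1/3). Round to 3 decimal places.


Scaled distance calculation:
W^(1/3) = 91.1^(1/3) = 4.499588
Z = R / W^(1/3) = 35.8 / 4.499588
Z = 7.956 m/kg^(1/3)

7.956


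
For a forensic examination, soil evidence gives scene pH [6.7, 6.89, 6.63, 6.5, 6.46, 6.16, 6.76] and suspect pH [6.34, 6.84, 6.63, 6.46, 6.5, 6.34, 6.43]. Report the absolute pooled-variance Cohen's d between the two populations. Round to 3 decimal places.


Pooled-variance Cohen's d for soil pH comparison:
Scene mean = 46.1 / 7 = 6.585714
Suspect mean = 45.54 / 7 = 6.505714
Scene sample variance s_s^2 = 0.057062
Suspect sample variance s_c^2 = 0.031662
Pooled variance = ((n_s-1)*s_s^2 + (n_c-1)*s_c^2) / (n_s + n_c - 2) = 0.044362
Pooled SD = sqrt(0.044362) = 0.210623
Mean difference = 0.08
|d| = |0.08| / 0.210623 = 0.380

0.380


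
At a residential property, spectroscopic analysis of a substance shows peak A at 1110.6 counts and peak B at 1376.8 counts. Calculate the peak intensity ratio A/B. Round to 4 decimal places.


Spectral peak ratio:
Peak A = 1110.6 counts
Peak B = 1376.8 counts
Ratio = 1110.6 / 1376.8 = 0.8067

0.8067


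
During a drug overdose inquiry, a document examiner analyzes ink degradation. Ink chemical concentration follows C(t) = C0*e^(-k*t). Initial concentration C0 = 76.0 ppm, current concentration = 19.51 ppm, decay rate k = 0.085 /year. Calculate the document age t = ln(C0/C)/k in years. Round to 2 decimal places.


Document age estimation:
C0/C = 76.0 / 19.51 = 3.895438
ln(C0/C) = 1.359806
t = 1.359806 / 0.085 = 16.00 years

16.00


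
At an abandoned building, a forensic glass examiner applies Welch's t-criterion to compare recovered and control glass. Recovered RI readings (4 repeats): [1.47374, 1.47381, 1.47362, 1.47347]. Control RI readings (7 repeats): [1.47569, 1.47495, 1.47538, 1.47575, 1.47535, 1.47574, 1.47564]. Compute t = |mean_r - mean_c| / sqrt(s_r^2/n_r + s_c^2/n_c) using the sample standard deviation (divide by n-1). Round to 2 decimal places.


Welch's t-criterion for glass RI comparison:
Recovered mean = sum / n_r = 5.89464 / 4 = 1.47366
Control mean = sum / n_c = 10.3285 / 7 = 1.4755
Recovered sample variance s_r^2 = 2.22e-08
Control sample variance s_c^2 = 8.58667e-08
Welch SE (unpooled) = sqrt(s_r^2/n_r + s_c^2/n_c) = sqrt(5.55e-09 + 1.22667e-08) = sqrt(1.78167e-08) = 0.000133479
|mean_r - mean_c| = 0.00184
t = 0.00184 / 0.000133479 = 13.78

13.78


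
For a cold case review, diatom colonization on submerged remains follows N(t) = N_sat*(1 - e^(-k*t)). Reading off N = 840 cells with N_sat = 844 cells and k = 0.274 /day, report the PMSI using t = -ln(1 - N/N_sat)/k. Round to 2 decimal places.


PMSI from diatom colonization curve:
N / N_sat = 840 / 844 = 0.995261
1 - N/N_sat = 0.004739
ln(1 - N/N_sat) = -5.351929
t = -ln(1 - N/N_sat) / k = -(-5.351929) / 0.274 = 19.53 days

19.53


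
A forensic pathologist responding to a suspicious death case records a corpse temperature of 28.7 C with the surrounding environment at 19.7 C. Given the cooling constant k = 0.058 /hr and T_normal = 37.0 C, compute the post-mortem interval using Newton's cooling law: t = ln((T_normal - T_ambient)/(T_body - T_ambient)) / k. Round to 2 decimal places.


Using Newton's law of cooling:
t = ln((T_normal - T_ambient) / (T_body - T_ambient)) / k
T_normal - T_ambient = 17.3
T_body - T_ambient = 9.0
Ratio = 1.922222
ln(ratio) = 0.653482
t = 0.653482 / 0.058 = 11.27 hours

11.27


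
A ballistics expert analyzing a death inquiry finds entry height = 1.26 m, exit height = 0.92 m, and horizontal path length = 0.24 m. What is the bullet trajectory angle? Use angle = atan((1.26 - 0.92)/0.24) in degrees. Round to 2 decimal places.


Bullet trajectory angle:
Height difference = 1.26 - 0.92 = 0.34 m
angle = atan(0.34 / 0.24)
angle = atan(1.416667)
angle = 54.78 degrees

54.78
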